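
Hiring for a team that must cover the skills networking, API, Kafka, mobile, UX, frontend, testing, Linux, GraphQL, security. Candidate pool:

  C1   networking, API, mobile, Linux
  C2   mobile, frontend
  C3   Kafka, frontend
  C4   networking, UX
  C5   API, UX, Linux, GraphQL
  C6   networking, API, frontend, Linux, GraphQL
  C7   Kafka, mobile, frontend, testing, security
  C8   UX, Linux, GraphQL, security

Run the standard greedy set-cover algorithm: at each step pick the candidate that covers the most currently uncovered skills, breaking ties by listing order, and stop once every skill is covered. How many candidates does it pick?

Pick 1: C6 covers 5 new skills (networking, API, frontend, Linux, GraphQL).
Pick 2: C7 covers 4 new skills (Kafka, mobile, testing, security).
Pick 3: C4 covers 1 new skills (UX).
Greedy uses 3 candidates.

3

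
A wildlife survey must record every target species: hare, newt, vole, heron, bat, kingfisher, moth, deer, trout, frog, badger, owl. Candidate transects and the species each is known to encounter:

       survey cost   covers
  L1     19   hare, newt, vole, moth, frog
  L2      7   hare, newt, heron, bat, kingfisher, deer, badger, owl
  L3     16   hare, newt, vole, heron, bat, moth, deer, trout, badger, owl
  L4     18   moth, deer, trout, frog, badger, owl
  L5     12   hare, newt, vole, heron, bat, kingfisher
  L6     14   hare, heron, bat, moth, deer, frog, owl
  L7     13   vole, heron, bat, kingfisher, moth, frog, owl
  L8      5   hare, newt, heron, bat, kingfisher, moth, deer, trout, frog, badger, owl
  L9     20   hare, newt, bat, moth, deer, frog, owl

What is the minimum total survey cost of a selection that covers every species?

L5, L8 cover every species at survey cost 12 + 5 = 17.
Any cover uses at least 2 transects; among all covering selections none totals below 17.

17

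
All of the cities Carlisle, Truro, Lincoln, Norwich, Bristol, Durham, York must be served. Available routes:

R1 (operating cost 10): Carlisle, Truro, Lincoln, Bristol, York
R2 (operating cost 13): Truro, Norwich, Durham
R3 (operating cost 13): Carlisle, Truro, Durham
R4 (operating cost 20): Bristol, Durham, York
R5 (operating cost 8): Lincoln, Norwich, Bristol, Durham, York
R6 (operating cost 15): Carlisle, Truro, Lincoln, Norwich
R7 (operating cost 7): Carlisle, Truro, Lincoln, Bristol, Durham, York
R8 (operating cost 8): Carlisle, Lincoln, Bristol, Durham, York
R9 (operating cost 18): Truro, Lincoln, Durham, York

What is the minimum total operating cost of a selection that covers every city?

R5, R7 cover every city at operating cost 8 + 7 = 15.
Any cover uses at least 2 routes; among all covering selections none totals below 15.

15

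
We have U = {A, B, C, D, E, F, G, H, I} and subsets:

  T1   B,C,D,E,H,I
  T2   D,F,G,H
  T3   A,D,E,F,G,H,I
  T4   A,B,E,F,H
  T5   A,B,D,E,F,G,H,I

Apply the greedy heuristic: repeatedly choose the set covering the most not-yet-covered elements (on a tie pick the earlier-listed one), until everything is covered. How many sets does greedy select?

2

Pick 1: T5 covers 8 new elements (A, B, D, E, F, G, H, I).
Pick 2: T1 covers 1 new elements (C).
Greedy uses 2 sets.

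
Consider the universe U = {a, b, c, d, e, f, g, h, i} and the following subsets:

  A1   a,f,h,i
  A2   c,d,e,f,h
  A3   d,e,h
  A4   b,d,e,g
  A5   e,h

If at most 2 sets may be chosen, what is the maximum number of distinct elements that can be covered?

Choosing A1, A4 covers {a, b, d, e, f, g, h, i} — 8 elements.
No choice of 2 sets does better; here c is left uncovered.

8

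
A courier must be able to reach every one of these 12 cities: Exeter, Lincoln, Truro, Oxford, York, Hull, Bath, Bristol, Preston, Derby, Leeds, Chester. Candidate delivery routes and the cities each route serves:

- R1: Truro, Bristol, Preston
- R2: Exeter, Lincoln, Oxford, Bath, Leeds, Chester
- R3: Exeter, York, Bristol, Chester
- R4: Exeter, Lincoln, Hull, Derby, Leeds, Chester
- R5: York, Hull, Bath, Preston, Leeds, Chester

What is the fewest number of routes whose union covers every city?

R1, R2, R3, R4 together cover {Exeter, Lincoln, Truro, Oxford, York, Hull, Bath, Bristol, Preston, Derby, Leeds, Chester} — every city.
No 3 of the 5 routes cover everything (all 10 triples fall short), so 4 is minimum.

4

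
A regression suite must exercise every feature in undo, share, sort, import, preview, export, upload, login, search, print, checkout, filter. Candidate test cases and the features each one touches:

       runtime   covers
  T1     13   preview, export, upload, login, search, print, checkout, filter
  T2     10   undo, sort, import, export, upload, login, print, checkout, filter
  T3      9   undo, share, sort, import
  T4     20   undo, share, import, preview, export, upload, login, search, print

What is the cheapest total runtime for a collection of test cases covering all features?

T1, T3 cover every feature at runtime 13 + 9 = 22.
Any cover uses at least 2 test cases; among all covering selections none totals below 22.
Greedy by coverage-per-runtime would pick T2, T1, T3 for 32 — worse than the optimum 22.

22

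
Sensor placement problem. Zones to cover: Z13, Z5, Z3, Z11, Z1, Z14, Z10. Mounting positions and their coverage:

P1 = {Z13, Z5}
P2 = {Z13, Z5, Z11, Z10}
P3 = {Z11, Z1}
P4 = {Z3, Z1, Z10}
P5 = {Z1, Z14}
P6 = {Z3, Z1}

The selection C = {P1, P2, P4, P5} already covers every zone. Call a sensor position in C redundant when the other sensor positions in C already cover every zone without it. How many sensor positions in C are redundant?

Drop P1: the rest still cover every zone — redundant.
Drop P2: Z11 uncovered — not redundant.
Drop P4: Z3 uncovered — not redundant.
Drop P5: Z14 uncovered — not redundant.
1 redundant: P1.

1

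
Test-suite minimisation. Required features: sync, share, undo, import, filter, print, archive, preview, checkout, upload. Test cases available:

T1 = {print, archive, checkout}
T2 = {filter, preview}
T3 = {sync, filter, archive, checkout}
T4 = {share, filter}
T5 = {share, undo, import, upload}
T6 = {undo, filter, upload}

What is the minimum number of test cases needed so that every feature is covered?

4

T1, T2, T3, T5 together cover {sync, share, undo, import, filter, print, archive, preview, checkout, upload} — every feature.
No 3 of the 6 test cases cover everything (all 20 triples fall short), so 4 is minimum.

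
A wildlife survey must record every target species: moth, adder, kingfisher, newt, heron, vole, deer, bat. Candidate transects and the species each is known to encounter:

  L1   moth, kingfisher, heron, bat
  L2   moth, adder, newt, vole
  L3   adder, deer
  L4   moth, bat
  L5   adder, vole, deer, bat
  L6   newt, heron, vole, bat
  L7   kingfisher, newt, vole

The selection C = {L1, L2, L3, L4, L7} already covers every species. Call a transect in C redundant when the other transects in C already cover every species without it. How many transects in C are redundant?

3

Drop L1: heron uncovered — not redundant.
Drop L2: the rest still cover every species — redundant.
Drop L3: deer uncovered — not redundant.
Drop L4: the rest still cover every species — redundant.
Drop L7: the rest still cover every species — redundant.
3 redundant: L2, L4, L7.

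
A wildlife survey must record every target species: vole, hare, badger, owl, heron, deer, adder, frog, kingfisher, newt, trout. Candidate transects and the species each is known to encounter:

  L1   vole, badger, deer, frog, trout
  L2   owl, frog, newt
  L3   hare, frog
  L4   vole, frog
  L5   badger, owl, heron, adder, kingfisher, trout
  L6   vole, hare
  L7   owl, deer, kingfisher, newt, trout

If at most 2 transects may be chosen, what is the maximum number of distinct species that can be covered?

9

Choosing L1, L5 covers {vole, badger, owl, heron, deer, adder, frog, kingfisher, trout} — 9 species.
No choice of 2 transects does better; here hare, newt are left uncovered.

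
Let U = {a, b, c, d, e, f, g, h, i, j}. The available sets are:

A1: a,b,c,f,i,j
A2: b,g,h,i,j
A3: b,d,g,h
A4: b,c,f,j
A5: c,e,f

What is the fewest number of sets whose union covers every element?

A1, A3, A5 together cover {a, b, c, d, e, f, g, h, i, j} — every element.
No 2 of the 5 sets cover everything (all 10 pairs fall short), so 3 is minimum.

3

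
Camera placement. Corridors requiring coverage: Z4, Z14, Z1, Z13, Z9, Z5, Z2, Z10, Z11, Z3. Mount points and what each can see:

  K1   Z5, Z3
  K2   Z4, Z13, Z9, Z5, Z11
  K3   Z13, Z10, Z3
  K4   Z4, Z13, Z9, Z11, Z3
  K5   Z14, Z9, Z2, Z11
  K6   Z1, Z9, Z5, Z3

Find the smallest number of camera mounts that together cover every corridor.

K2, K3, K5, K6 together cover {Z4, Z14, Z1, Z13, Z9, Z5, Z2, Z10, Z11, Z3} — every corridor.
No 3 of the 6 camera mounts cover everything (all 20 triples fall short), so 4 is minimum.

4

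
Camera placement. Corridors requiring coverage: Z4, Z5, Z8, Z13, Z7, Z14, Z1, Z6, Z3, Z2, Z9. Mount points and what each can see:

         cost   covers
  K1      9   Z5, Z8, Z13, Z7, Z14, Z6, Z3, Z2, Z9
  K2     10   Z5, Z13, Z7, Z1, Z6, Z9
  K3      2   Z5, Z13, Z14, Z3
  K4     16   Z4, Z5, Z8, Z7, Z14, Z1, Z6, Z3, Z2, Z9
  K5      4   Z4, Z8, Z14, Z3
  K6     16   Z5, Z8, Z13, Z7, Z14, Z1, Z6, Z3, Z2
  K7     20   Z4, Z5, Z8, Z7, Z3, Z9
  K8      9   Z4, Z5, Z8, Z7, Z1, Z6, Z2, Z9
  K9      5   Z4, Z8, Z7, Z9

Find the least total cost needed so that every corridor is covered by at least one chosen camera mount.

11

K3, K8 cover every corridor at cost 2 + 9 = 11.
Any cover uses at least 2 camera mounts; among all covering selections none totals below 11.
Greedy by coverage-per-cost would pick K3, K9, K8 for 16 — worse than the optimum 11.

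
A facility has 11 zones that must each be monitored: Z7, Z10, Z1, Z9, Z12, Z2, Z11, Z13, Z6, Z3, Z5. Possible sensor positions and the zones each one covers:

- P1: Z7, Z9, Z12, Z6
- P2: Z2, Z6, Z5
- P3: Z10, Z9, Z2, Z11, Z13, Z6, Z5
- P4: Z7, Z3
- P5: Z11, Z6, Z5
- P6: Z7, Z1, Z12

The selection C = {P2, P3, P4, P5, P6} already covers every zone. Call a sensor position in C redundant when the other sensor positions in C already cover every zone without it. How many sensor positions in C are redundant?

2

Drop P2: the rest still cover every zone — redundant.
Drop P3: Z10, Z9, Z13 uncovered — not redundant.
Drop P4: Z3 uncovered — not redundant.
Drop P5: the rest still cover every zone — redundant.
Drop P6: Z1, Z12 uncovered — not redundant.
2 redundant: P2, P5.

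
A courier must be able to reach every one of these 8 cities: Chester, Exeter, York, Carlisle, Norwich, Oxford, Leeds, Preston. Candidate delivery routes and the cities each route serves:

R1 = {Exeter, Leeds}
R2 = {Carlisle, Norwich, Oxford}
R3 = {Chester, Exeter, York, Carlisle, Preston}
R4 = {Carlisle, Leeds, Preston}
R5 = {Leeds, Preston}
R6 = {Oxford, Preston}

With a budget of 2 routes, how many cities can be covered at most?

7

Choosing R2, R3 covers {Chester, Exeter, York, Carlisle, Norwich, Oxford, Preston} — 7 cities.
No choice of 2 routes does better; here Leeds is left uncovered.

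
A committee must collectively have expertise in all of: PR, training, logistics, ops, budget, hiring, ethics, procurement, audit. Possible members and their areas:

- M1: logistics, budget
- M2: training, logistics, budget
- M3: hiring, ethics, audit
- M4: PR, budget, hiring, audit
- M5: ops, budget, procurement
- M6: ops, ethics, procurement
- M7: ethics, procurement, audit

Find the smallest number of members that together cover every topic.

3

M2, M4, M6 together cover {PR, training, logistics, ops, budget, hiring, ethics, procurement, audit} — every topic.
No 2 of the 7 members cover everything (all 21 pairs fall short), so 3 is minimum.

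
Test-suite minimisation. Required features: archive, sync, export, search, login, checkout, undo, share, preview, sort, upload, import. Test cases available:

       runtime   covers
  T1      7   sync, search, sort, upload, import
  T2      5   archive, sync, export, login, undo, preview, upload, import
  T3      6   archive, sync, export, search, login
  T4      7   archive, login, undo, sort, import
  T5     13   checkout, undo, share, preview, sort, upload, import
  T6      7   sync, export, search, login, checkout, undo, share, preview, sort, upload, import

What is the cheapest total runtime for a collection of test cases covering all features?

12

T2, T6 cover every feature at runtime 5 + 7 = 12.
Any cover uses at least 2 test cases; among all covering selections none totals below 12.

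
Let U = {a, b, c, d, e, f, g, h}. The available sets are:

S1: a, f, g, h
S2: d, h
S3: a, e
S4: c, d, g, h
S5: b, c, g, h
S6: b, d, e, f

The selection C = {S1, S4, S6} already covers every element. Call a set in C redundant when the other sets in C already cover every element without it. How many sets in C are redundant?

Drop S1: a uncovered — not redundant.
Drop S4: c uncovered — not redundant.
Drop S6: b, e uncovered — not redundant.
None of the sets in C is redundant.

0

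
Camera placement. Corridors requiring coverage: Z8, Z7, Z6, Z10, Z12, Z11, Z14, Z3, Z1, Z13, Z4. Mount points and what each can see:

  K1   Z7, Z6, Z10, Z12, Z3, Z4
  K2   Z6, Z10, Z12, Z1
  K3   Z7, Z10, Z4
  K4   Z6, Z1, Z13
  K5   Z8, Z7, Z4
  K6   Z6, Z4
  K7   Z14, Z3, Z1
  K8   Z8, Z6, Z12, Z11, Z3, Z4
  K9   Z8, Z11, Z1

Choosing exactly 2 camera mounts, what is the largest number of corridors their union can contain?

Choosing K1, K9 covers {Z8, Z7, Z6, Z10, Z12, Z11, Z3, Z1, Z4} — 9 corridors.
No choice of 2 camera mounts does better; here Z14, Z13 are left uncovered.

9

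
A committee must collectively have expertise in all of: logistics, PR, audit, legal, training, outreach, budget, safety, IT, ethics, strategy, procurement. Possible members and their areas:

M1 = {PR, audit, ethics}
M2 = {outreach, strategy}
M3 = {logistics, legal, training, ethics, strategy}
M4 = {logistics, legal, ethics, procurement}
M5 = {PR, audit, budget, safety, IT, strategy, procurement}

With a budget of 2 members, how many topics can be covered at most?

11

Choosing M3, M5 covers {logistics, PR, audit, legal, training, budget, safety, IT, ethics, strategy, procurement} — 11 topics.
No choice of 2 members does better; here outreach is left uncovered.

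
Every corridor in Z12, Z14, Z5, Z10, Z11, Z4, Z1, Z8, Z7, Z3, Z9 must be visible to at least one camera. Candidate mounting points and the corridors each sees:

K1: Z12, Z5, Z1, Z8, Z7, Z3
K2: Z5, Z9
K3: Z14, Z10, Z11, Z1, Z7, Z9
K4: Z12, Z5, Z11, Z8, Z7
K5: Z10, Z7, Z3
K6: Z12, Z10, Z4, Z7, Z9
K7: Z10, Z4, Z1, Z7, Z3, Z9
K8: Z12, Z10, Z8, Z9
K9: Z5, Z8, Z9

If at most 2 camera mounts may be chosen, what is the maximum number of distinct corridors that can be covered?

Choosing K1, K3 covers {Z12, Z14, Z5, Z10, Z11, Z1, Z8, Z7, Z3, Z9} — 10 corridors.
No choice of 2 camera mounts does better; here Z4 is left uncovered.

10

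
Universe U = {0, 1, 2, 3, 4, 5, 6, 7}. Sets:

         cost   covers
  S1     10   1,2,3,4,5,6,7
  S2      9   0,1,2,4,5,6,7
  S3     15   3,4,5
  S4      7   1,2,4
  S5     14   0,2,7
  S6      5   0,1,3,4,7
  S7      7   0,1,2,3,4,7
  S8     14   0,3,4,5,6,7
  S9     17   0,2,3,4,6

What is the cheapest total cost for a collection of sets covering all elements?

14

S2, S6 cover every element at cost 9 + 5 = 14.
Any cover uses at least 2 sets; among all covering selections none totals below 14.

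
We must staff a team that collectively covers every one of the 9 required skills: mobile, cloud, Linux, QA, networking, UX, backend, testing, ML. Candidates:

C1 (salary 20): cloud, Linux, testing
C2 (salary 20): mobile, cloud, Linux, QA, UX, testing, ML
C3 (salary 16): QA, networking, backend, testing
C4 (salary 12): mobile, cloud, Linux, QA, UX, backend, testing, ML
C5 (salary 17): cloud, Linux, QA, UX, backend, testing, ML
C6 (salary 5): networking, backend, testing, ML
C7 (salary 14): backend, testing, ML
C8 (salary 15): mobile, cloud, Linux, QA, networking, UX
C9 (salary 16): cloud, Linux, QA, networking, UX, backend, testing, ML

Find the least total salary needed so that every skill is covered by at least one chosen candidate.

C4, C6 cover every skill at salary 12 + 5 = 17.
Any cover uses at least 2 candidates; among all covering selections none totals below 17.

17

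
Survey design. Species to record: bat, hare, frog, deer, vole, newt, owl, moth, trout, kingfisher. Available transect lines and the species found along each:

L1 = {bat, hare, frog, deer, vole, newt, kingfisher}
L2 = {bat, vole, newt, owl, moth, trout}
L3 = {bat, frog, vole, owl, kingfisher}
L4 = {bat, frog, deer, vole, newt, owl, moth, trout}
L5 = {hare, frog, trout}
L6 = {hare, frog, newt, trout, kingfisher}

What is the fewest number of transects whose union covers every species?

L1, L2 together cover {bat, hare, frog, deer, vole, newt, owl, moth, trout, kingfisher} — every species.
No single transect contains all 10 species, so 2 is optimal.

2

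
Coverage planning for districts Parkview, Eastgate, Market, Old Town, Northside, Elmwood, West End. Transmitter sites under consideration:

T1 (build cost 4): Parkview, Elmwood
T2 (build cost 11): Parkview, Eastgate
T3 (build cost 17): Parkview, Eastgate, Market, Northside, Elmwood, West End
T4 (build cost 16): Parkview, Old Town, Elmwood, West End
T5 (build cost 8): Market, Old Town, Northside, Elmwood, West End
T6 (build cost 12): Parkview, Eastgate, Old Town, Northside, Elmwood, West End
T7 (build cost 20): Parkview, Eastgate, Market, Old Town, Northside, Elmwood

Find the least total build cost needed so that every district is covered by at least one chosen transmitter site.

T2, T5 cover every district at build cost 11 + 8 = 19.
Any cover uses at least 2 transmitter sites; among all covering selections none totals below 19.
Greedy by coverage-per-build cost would pick T5, T1, T2 for 23 — worse than the optimum 19.

19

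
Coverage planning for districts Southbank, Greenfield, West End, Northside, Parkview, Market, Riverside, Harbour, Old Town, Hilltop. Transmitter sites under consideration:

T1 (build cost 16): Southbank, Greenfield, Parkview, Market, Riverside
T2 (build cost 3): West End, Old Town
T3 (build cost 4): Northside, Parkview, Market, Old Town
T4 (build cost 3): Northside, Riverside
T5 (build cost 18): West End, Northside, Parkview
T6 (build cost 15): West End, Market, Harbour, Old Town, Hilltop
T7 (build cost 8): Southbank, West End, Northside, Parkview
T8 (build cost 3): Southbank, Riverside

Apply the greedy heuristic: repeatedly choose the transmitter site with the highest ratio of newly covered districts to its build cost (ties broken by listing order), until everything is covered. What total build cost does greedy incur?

41

Pick 1: T3 adds 4 new (Northside, Parkview, Market, Old Town) at build cost 4 (ratio 4/4).
Pick 2: T8 adds 2 new (Southbank, Riverside) at build cost 3 (ratio 2/3).
Pick 3: T2 adds 1 new (West End) at build cost 3 (ratio 1/3).
Pick 4: T6 adds 2 new (Harbour, Hilltop) at build cost 15 (ratio 2/15).
Pick 5: T1 adds 1 new (Greenfield) at build cost 16 (ratio 1/16).
Greedy total build cost: 4 + 3 + 3 + 15 + 16 = 41. (The true optimum is 34, so greedy overshoots here.)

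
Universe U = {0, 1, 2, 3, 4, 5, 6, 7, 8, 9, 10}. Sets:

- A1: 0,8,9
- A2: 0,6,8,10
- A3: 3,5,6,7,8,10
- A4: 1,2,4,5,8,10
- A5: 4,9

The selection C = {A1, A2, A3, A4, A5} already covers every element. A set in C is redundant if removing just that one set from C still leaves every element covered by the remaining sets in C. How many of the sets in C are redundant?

Drop A1: the rest still cover every element — redundant.
Drop A2: the rest still cover every element — redundant.
Drop A3: 3, 7 uncovered — not redundant.
Drop A4: 1, 2 uncovered — not redundant.
Drop A5: the rest still cover every element — redundant.
3 redundant: A1, A2, A5.

3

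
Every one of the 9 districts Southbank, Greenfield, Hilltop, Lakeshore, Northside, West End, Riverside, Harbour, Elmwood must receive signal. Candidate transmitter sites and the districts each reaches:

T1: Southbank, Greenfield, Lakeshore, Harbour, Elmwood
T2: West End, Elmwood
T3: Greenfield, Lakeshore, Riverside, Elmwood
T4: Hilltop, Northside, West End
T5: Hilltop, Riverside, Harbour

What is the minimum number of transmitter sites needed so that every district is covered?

T1, T3, T4 together cover {Southbank, Greenfield, Hilltop, Lakeshore, Northside, West End, Riverside, Harbour, Elmwood} — every district.
No 2 of the 5 transmitter sites cover everything (all 10 pairs fall short), so 3 is minimum.

3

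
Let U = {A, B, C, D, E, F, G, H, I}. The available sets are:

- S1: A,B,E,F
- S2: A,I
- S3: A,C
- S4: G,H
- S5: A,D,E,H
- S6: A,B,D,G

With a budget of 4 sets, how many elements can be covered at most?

Choosing S1, S2, S3, S4 covers {A, B, C, E, F, G, H, I} — 8 elements.
No choice of 4 sets does better; here D is left uncovered.

8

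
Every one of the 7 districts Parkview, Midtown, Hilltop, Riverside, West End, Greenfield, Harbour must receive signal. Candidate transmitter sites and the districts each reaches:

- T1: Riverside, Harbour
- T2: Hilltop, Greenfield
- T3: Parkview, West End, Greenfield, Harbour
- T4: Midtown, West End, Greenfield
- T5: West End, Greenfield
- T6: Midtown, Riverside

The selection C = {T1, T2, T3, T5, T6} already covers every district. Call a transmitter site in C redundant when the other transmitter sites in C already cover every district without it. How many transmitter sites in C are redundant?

Drop T1: the rest still cover every district — redundant.
Drop T2: Hilltop uncovered — not redundant.
Drop T3: Parkview uncovered — not redundant.
Drop T5: the rest still cover every district — redundant.
Drop T6: Midtown uncovered — not redundant.
2 redundant: T1, T5.

2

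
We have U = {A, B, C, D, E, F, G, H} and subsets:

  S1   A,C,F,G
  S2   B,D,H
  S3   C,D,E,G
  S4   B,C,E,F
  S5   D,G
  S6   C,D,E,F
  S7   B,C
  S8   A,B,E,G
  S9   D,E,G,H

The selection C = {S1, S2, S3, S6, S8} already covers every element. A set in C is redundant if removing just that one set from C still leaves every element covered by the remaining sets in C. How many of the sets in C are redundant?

4

Drop S1: the rest still cover every element — redundant.
Drop S2: H uncovered — not redundant.
Drop S3: the rest still cover every element — redundant.
Drop S6: the rest still cover every element — redundant.
Drop S8: the rest still cover every element — redundant.
4 redundant: S1, S3, S6, S8.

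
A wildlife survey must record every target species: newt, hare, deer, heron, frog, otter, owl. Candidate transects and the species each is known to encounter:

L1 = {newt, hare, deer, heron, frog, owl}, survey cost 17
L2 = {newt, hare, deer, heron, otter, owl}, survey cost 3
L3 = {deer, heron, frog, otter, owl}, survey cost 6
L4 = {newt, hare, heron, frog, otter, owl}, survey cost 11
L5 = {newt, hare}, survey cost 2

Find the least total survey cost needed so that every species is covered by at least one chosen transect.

L3, L5 cover every species at survey cost 6 + 2 = 8.
Any cover uses at least 2 transects; among all covering selections none totals below 8.

8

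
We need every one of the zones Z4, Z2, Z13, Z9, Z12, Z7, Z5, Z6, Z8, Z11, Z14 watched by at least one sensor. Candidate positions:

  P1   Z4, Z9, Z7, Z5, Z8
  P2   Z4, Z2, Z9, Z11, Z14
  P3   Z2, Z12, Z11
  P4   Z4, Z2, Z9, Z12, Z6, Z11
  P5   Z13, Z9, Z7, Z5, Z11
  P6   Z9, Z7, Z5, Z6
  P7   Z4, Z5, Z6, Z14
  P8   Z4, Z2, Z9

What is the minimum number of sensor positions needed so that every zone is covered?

P1, P2, P4, P5 together cover {Z4, Z2, Z13, Z9, Z12, Z7, Z5, Z6, Z8, Z11, Z14} — every zone.
No 3 of the 8 sensor positions cover everything (all 56 triples fall short), so 4 is minimum.

4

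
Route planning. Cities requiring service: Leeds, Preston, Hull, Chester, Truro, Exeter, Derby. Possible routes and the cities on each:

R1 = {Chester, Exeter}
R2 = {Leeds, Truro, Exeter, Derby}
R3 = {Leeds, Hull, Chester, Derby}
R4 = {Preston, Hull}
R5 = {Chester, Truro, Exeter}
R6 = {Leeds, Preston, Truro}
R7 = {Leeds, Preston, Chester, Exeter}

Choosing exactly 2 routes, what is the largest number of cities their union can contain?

6

Choosing R2, R3 covers {Leeds, Hull, Chester, Truro, Exeter, Derby} — 6 cities.
No choice of 2 routes does better; here Preston is left uncovered.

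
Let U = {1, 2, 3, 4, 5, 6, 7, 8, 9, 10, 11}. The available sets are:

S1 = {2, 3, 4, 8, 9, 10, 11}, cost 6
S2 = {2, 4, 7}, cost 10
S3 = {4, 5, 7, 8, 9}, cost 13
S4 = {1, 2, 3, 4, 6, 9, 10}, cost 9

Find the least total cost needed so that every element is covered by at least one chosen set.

S1, S3, S4 cover every element at cost 6 + 13 + 9 = 28.
Any cover uses at least 3 sets; among all covering selections none totals below 28.

28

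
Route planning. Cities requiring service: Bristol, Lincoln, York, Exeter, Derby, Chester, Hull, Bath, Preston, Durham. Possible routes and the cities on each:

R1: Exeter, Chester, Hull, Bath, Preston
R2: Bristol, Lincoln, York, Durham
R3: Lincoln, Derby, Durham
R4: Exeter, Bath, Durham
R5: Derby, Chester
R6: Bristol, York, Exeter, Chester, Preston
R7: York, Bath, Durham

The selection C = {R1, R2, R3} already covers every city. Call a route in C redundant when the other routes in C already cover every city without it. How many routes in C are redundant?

Drop R1: Exeter, Chester, Hull, Bath, … uncovered — not redundant.
Drop R2: Bristol, York uncovered — not redundant.
Drop R3: Derby uncovered — not redundant.
None of the routes in C is redundant.

0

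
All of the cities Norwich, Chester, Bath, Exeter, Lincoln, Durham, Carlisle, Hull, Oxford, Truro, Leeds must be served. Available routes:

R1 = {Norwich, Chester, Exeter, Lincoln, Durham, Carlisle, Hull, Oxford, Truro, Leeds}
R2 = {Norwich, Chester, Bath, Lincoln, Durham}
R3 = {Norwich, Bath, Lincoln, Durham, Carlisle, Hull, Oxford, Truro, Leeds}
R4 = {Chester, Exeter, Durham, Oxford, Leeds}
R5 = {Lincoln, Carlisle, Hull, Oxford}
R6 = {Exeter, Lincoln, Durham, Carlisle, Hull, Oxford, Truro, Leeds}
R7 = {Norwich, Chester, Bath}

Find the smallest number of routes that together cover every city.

2

R1, R2 together cover {Norwich, Chester, Bath, Exeter, Lincoln, Durham, Carlisle, Hull, Oxford, Truro, Leeds} — every city.
No single route contains all 11 cities, so 2 is optimal.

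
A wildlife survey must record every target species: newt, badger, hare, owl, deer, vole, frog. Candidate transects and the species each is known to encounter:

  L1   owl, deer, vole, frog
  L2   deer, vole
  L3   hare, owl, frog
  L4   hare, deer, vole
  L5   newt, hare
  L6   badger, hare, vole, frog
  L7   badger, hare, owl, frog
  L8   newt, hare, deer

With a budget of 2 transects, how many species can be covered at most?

6

Choosing L1, L5 covers {newt, hare, owl, deer, vole, frog} — 6 species.
No choice of 2 transects does better; here badger is left uncovered.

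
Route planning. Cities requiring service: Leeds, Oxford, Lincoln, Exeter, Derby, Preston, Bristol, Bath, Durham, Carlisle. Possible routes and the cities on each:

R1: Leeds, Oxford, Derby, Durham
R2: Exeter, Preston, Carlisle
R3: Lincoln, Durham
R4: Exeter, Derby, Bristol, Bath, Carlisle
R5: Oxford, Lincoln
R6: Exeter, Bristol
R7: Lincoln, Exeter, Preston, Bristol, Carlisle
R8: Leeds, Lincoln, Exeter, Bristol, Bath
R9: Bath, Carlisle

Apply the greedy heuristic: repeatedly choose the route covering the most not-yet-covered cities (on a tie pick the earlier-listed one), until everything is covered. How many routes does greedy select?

Pick 1: R4 covers 5 new cities (Exeter, Derby, Bristol, Bath, Carlisle).
Pick 2: R1 covers 3 new cities (Leeds, Oxford, Durham).
Pick 3: R7 covers 2 new cities (Lincoln, Preston).
Greedy uses 3 routes.

3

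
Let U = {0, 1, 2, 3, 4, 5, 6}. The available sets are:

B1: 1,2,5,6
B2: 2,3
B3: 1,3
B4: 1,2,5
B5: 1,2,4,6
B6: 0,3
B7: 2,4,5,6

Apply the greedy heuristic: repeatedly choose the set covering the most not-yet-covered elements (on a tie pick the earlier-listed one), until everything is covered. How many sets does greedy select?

3

Pick 1: B1 covers 4 new elements (1, 2, 5, 6).
Pick 2: B6 covers 2 new elements (0, 3).
Pick 3: B5 covers 1 new elements (4).
Greedy uses 3 sets.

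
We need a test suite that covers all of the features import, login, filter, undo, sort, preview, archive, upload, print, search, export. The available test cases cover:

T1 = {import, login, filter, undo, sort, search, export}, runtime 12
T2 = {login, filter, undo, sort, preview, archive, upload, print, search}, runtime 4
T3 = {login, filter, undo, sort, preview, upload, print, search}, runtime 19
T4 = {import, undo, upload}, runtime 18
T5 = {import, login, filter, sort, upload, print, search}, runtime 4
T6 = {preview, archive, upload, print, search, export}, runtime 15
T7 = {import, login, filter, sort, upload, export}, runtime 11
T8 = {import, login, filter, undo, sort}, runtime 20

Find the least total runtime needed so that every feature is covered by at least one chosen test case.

15

T2, T7 cover every feature at runtime 4 + 11 = 15.
Any cover uses at least 2 test cases; among all covering selections none totals below 15.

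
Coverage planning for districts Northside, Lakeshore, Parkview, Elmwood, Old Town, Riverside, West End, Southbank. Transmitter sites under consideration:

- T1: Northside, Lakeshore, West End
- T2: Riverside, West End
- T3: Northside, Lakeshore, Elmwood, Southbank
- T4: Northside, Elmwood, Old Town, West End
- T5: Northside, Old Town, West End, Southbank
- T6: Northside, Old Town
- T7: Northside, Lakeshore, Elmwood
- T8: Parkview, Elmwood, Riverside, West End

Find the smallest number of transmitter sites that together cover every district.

3

T1, T5, T8 together cover {Northside, Lakeshore, Parkview, Elmwood, Old Town, Riverside, West End, Southbank} — every district.
No 2 of the 8 transmitter sites cover everything (all 28 pairs fall short), so 3 is minimum.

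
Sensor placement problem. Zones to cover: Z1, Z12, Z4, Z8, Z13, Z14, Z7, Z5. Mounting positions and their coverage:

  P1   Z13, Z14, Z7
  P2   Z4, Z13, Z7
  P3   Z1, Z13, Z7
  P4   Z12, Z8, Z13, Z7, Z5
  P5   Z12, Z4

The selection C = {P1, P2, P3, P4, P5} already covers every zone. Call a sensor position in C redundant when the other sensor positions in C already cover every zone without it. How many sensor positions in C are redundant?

Drop P1: Z14 uncovered — not redundant.
Drop P2: the rest still cover every zone — redundant.
Drop P3: Z1 uncovered — not redundant.
Drop P4: Z8, Z5 uncovered — not redundant.
Drop P5: the rest still cover every zone — redundant.
2 redundant: P2, P5.

2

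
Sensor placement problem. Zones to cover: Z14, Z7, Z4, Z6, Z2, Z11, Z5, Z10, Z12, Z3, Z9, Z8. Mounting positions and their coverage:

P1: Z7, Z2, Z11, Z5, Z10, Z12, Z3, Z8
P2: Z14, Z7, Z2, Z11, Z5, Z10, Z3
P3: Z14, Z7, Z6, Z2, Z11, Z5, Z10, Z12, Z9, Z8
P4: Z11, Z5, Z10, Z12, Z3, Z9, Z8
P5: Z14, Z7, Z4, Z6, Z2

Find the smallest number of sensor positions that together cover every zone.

2

P4, P5 together cover {Z14, Z7, Z4, Z6, Z2, Z11, Z5, Z10, Z12, Z3, Z9, Z8} — every zone.
No single sensor position contains all 12 zones, so 2 is optimal.
Greedy (largest uncovered first) would take P3, P1, P5 — 3 sensor positions — but 2 suffice.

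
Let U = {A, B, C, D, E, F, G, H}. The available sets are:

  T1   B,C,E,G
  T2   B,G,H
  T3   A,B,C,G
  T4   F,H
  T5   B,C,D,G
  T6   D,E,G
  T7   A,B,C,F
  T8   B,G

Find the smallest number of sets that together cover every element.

3

T2, T6, T7 together cover {A, B, C, D, E, F, G, H} — every element.
No 2 of the 8 sets cover everything (all 28 pairs fall short), so 3 is minimum.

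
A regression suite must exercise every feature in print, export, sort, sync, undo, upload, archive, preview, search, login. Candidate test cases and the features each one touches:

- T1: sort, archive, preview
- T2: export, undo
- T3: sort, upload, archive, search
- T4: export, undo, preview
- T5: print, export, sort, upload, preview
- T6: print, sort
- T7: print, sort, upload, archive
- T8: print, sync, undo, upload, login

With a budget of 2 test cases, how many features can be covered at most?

Choosing T1, T8 covers {print, sort, sync, undo, upload, archive, preview, login} — 8 features.
No choice of 2 test cases does better; here export, search are left uncovered.

8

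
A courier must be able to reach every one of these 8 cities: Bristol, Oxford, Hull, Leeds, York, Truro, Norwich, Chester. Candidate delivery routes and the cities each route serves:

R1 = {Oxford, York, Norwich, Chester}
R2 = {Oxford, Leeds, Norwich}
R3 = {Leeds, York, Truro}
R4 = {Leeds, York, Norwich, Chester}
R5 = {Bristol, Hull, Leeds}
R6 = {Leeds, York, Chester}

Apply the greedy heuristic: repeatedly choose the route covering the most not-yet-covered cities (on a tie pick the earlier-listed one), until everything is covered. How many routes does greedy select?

Pick 1: R1 covers 4 new cities (Oxford, York, Norwich, Chester).
Pick 2: R5 covers 3 new cities (Bristol, Hull, Leeds).
Pick 3: R3 covers 1 new cities (Truro).
Greedy uses 3 routes.

3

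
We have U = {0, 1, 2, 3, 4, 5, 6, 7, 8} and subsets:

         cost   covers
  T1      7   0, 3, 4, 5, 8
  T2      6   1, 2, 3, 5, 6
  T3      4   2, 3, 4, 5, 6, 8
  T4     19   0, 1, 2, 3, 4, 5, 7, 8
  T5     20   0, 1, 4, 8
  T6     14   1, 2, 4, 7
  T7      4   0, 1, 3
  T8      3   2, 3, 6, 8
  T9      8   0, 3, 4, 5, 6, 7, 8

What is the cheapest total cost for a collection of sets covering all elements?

T2, T9 cover every element at cost 6 + 8 = 14.
Any cover uses at least 2 sets; among all covering selections none totals below 14.

14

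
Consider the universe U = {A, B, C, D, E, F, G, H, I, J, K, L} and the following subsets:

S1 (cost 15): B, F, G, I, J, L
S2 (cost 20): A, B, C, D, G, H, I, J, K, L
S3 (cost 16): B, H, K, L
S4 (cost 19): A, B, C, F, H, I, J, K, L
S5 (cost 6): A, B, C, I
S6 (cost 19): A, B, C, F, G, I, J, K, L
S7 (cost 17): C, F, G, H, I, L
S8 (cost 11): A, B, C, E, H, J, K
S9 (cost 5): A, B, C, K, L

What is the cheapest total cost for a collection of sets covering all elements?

46

S1, S2, S8 cover every element at cost 15 + 20 + 11 = 46.
Any cover uses at least 3 sets; among all covering selections none totals below 46.
Greedy by coverage-per-cost would pick S9, S8, S1, S2 for 51 — worse than the optimum 46.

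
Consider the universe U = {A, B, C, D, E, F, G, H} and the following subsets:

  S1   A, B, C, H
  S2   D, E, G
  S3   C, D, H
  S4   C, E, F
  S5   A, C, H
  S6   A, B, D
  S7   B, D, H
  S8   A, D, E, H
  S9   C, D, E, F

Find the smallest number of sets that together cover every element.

S1, S2, S4 together cover {A, B, C, D, E, F, G, H} — every element.
No 2 of the 9 sets cover everything (all 36 pairs fall short), so 3 is minimum.

3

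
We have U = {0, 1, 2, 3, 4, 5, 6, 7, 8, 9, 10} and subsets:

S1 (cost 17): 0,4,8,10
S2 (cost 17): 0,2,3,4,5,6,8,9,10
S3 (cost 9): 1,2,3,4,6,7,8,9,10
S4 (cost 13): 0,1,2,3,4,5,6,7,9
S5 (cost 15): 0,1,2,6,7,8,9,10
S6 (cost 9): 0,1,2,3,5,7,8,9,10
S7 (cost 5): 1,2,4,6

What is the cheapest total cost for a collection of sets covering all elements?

S6, S7 cover every element at cost 9 + 5 = 14.
Any cover uses at least 2 sets; among all covering selections none totals below 14.

14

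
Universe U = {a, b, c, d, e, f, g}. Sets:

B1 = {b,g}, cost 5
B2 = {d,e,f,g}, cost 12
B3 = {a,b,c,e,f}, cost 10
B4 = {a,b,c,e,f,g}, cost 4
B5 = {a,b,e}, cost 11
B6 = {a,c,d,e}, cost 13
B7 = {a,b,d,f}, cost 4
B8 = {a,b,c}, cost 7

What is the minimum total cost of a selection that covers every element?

B4, B7 cover every element at cost 4 + 4 = 8.
Any cover uses at least 2 sets; among all covering selections none totals below 8.

8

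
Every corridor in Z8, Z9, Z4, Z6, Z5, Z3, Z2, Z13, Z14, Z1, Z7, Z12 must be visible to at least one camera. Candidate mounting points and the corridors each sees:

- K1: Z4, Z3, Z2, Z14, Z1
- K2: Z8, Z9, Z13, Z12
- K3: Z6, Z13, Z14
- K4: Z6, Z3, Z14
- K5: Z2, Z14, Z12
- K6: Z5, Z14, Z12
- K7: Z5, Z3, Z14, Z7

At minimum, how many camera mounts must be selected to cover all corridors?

4

K1, K2, K3, K7 together cover {Z8, Z9, Z4, Z6, Z5, Z3, Z2, Z13, Z14, Z1, Z7, Z12} — every corridor.
No 3 of the 7 camera mounts cover everything (all 35 triples fall short), so 4 is minimum.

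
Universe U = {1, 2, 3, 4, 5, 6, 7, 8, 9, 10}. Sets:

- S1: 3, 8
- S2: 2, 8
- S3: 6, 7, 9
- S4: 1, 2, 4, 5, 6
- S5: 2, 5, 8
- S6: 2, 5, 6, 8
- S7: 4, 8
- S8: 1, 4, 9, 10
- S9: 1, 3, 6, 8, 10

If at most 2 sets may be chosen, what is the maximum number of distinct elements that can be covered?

Choosing S4, S9 covers {1, 2, 3, 4, 5, 6, 8, 10} — 8 elements.
No choice of 2 sets does better; here 7, 9 are left uncovered.

8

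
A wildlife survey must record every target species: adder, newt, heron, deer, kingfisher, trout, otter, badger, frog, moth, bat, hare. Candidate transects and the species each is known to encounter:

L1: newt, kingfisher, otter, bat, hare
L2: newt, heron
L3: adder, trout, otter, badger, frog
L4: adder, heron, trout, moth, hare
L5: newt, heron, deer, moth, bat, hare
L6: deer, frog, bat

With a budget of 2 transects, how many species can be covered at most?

Choosing L3, L5 covers {adder, newt, heron, deer, trout, otter, badger, frog, moth, bat, hare} — 11 species.
No choice of 2 transects does better; here kingfisher is left uncovered.

11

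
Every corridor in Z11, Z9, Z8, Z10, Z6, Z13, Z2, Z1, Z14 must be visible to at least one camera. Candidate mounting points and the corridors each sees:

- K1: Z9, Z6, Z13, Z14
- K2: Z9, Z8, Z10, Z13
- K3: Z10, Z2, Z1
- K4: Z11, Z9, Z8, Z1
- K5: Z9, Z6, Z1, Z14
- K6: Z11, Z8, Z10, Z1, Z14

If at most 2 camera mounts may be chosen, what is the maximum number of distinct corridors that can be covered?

Choosing K1, K6 covers {Z11, Z9, Z8, Z10, Z6, Z13, Z1, Z14} — 8 corridors.
No choice of 2 camera mounts does better; here Z2 is left uncovered.

8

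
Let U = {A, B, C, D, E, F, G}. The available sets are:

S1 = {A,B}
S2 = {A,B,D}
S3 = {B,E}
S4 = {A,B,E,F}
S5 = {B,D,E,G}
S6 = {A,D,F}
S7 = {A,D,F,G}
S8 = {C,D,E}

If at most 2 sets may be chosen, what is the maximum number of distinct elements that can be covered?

Choosing S3, S7 covers {A, B, D, E, F, G} — 6 elements.
No choice of 2 sets does better; here C is left uncovered.

6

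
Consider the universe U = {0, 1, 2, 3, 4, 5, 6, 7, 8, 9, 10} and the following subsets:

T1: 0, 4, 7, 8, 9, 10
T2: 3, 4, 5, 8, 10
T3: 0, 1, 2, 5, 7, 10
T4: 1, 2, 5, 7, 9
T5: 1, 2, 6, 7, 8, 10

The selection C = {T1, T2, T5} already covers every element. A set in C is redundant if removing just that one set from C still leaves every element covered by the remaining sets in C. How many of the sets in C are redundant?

0

Drop T1: 0, 9 uncovered — not redundant.
Drop T2: 3, 5 uncovered — not redundant.
Drop T5: 1, 2, 6 uncovered — not redundant.
None of the sets in C is redundant.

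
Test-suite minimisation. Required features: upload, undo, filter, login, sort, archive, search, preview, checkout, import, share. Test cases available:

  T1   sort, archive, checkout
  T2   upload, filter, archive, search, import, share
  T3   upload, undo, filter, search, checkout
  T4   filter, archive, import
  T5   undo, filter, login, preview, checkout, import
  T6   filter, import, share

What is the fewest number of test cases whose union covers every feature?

3

T1, T2, T5 together cover {upload, undo, filter, login, sort, archive, search, preview, checkout, import, share} — every feature.
No 2 of the 6 test cases cover everything (all 15 pairs fall short), so 3 is minimum.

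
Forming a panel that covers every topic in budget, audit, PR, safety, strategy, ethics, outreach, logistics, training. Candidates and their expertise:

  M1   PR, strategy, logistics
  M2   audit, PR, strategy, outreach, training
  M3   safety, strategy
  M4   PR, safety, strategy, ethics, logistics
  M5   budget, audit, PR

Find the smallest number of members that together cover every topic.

M2, M4, M5 together cover {budget, audit, PR, safety, strategy, ethics, outreach, logistics, training} — every topic.
No 2 of the 5 members cover everything (all 10 pairs fall short), so 3 is minimum.

3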